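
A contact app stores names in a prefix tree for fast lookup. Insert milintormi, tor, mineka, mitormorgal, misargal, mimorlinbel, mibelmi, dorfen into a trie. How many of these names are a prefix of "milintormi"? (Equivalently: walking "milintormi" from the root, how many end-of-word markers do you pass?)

Check each prefix of "milintormi" against the stored set — each match is an end-marker on the path.
Prefixes of the query that are stored words: "milintormi"
Count: 1

1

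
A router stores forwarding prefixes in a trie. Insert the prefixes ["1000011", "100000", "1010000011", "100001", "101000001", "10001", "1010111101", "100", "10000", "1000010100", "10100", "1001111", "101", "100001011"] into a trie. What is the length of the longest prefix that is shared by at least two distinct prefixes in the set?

Equivalently: take the maximum, over all pairs, of their longest common prefix length.
"101000001" and "1010000011" agree on "101000001" (9 characters) before diverging; nothing deeper is shared.
Longest shared-prefix length: 9

9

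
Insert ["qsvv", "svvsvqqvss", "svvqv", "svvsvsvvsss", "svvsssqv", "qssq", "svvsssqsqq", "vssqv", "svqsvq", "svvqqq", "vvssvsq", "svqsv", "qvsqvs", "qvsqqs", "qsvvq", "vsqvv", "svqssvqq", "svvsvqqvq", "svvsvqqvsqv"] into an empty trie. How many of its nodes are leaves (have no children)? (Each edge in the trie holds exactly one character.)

17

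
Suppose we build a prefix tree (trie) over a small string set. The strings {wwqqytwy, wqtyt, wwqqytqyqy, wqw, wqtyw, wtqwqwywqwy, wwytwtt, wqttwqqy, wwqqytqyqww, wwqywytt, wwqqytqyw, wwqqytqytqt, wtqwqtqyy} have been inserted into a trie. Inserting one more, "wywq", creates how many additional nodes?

3

"w" is already a path in the trie; the remaining "ywq" must be added.
So 4 − 1 = 3 new nodes.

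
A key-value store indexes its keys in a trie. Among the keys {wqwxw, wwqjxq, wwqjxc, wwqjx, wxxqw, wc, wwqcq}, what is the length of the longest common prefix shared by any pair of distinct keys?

Equivalently: take the maximum, over all pairs, of their longest common prefix length.
"wwqjx" and "wwqjxc" agree on "wwqjx" (5 characters) before diverging; nothing deeper is shared.
Longest shared-prefix length: 5

5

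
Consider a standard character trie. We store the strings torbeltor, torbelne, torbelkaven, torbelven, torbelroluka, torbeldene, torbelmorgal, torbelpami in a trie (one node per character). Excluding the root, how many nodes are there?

Trie structure (* marks end of a word):
(root)
└─ t
   └─ o
      └─ r
         └─ b
            └─ e
               └─ l
                  ├─ d
                  │  └─ e
                  │     └─ n
                  │        └─ e *
                  ├─ k
                  │  └─ a
                  │     └─ v
                  │        └─ e
                  │           └─ n *
                  ├─ m
                  │  └─ o
                  │     └─ r
                  │        └─ g
                  │           └─ a
                  │              └─ l *
                  ├─ n
                  │  └─ e *
                  ├─ p
                  │  └─ a
                  │     └─ m
                  │        └─ i *
                  ├─ r
                  │  └─ o
                  │     └─ l
                  │        └─ u
                  │           └─ k
                  │              └─ a *
                  ├─ t
                  │  └─ o
                  │     └─ r *
                  └─ v
                     └─ e
                        └─ n *
Counting every labelled node above: 39.

39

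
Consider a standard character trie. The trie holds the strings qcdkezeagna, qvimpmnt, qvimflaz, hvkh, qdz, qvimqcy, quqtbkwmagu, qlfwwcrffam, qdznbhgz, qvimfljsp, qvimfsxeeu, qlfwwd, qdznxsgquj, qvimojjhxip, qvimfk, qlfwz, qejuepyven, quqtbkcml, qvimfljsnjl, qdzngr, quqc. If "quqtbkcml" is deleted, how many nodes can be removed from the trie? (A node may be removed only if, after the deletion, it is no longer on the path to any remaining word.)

3

A node on "quqtbkcml"'s path can go only if nothing else ends at it or branches off below it.
The suffix "cml" (3 nodes) is used only by "quqtbkcml"; the node for "quqtbk" still has the child "w", so pruning stops there.
Nodes removed: 3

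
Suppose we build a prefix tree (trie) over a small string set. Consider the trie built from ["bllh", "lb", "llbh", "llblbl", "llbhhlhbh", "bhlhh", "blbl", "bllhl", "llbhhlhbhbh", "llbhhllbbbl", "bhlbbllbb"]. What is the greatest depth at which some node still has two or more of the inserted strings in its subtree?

9

The deepest shared node is where two words last agree before diverging.
e.g. "llbhhlhbh" and "llbhhlhbhbh" share the prefix "llbhhlhbh" of length 9; no pair shares a longer one.
Longest shared-prefix length: 9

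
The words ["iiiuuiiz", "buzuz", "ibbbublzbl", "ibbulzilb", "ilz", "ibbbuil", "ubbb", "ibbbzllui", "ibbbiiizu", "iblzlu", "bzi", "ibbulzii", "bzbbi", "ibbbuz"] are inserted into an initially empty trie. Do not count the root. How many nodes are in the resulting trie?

57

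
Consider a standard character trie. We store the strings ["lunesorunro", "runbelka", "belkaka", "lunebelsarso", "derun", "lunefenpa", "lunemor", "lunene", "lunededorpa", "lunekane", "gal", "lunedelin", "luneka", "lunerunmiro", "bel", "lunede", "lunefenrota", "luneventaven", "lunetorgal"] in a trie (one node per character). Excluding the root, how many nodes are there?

Insert word by word; a character creates a node only if that edge doesn't already exist:
  "lunesorunro" → 11 new (l, u, n, e, s, o, r, u, n, r, o)
  "runbelka" → 8 new (r, u, n, b, e, l, k, a)
  "belkaka" → 7 new (b, e, l, k, a, k, a)
  "lunebelsarso" → prefix "lune" already present; 8 new (b, e, l, s, a, r, s, o)
  "derun" → 5 new (d, e, r, u, n)
  "lunefenpa" → prefix "lune" already present; 5 new (f, e, n, p, a)
  "lunemor" → prefix "lune" already present; 3 new (m, o, r)
  "lunene" → prefix "lune" already present; 2 new (n, e)
  "lunededorpa" → prefix "lune" already present; 7 new (d, e, d, o, r, p, a)
  "lunekane" → prefix "lune" already present; 4 new (k, a, n, e)
  "gal" → 3 new (g, a, l)
  "lunedelin" → prefix "lunede" already present; 3 new (l, i, n)
  "luneka" → prefix "luneka" already present; 0 new (none)
  "lunerunmiro" → prefix "lune" already present; 7 new (r, u, n, m, i, r, o)
  "bel" → prefix "bel" already present; 0 new (none)
  "lunede" → prefix "lunede" already present; 0 new (none)
  "lunefenrota" → prefix "lunefen" already present; 4 new (r, o, t, a)
  "luneventaven" → prefix "lune" already present; 8 new (v, e, n, t, a, v, e, n)
  "lunetorgal" → prefix "lune" already present; 6 new (t, o, r, g, a, l)
Total nodes = 11 + 8 + 7 + 8 + 5 + 5 + 3 + 2 + 7 + 4 + 3 + 3 + 0 + 7 + 0 + 0 + 4 + 8 + 6 = 91

91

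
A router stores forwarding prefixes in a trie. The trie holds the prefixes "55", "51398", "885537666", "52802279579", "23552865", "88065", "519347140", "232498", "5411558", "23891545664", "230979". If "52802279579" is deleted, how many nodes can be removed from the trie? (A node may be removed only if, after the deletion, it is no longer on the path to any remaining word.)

10

After clearing the end-marker at "52802279579", prune upward until reaching a node still needed by another word.
The suffix "2802279579" (10 nodes) is used only by "52802279579"; the node for "5" still has the child "5", so pruning stops there.
Nodes removed: 10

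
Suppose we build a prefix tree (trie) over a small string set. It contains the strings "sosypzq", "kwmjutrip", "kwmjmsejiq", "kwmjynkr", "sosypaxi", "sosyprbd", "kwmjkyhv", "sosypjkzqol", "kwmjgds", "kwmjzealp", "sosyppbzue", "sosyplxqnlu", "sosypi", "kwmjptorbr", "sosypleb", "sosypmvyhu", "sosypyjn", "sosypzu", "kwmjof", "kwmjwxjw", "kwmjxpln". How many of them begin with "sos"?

Walk to "sos"; the words in its subtree are exactly those with that prefix.
Words under "sos": sosypaxi, sosypi, sosypjkzqol, sosypleb, sosyplxqnlu, sosypmvyhu, sosyppbzue, sosyprbd, sosypyjn, sosypzq, sosypzu
Count: 11

11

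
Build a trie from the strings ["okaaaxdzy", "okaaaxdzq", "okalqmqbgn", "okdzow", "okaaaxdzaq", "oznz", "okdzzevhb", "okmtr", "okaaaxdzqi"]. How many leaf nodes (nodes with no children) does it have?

8

A leaf is a node with no children — equivalently, the end of a word that is not a proper prefix of any other stored word.
Those words: "okaaaxdzaq", "okaaaxdzqi", "okaaaxdzy", "okalqmqbgn", "okdzow", "okdzzevhb", "okmtr", "oznz"
Leaf count: 8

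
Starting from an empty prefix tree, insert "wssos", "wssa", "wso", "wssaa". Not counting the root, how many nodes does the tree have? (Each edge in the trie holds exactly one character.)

8

Trie structure (* marks end of a word):
(root)
└─ w
   └─ s
      ├─ o *
      └─ s
         ├─ a *
         │  └─ a *
         └─ o
            └─ s *
Counting every labelled node above: 8.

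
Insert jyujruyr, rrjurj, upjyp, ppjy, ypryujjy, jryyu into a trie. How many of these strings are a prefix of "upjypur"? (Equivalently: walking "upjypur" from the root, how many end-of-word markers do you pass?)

Walk "upjypur" from the root; an end-of-word marker is hit whenever a stored word is a prefix of "upjypur".
Prefixes of the query that are stored words: "upjyp"
Count: 1

1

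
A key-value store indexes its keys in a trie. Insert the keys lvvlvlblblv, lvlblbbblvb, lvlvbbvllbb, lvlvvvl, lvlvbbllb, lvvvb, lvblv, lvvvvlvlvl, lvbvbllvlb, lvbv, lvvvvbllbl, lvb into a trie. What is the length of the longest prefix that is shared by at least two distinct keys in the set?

Equivalently: take the maximum, over all pairs, of their longest common prefix length.
e.g. "lvlvbbllb" and "lvlvbbvllbb" share the prefix "lvlvbb" of length 6; no pair shares a longer one.
Longest shared-prefix length: 6

6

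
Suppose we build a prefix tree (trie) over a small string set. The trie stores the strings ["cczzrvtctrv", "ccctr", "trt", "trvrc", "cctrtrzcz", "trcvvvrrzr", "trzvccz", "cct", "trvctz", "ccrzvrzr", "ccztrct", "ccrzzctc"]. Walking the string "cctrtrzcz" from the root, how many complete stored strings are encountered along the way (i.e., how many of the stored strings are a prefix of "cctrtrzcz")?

2

Walk "cctrtrzcz" from the root; an end-of-word marker is hit whenever a stored word is a prefix of "cctrtrzcz".
Prefixes of the query that are stored words: "cct", "cctrtrzcz"
Count: 2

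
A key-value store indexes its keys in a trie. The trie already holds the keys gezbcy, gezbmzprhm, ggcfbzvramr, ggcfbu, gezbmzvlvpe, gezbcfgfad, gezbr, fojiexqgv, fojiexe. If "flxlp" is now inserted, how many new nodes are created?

4

The longest prefix of "flxlp" already in the trie is "f" (length 1).
So 5 − 1 = 4 new nodes.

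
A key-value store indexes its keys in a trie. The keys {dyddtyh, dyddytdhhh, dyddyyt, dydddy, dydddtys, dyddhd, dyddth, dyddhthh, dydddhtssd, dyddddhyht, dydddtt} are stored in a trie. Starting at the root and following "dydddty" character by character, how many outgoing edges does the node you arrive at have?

The children of the "dydddty" node are the distinct next characters among strings starting with "dydddty".
Characters that immediately follow "dydddty" among the stored strings: {s}.
That node has 1 child edge.

1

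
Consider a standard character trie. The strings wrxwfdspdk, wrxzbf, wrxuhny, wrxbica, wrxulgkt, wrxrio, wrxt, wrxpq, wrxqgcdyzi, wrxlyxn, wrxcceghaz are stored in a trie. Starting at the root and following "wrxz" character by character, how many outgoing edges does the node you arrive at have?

1

The children of the "wrxz" node are the distinct next characters among strings starting with "wrxz".
Distinct next characters after "wrxz": b.
That node has 1 child edge.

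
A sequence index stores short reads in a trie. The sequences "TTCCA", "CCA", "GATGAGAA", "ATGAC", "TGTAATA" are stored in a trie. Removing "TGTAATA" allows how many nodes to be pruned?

6

A node on "TGTAATA"'s path can go only if nothing else ends at it or branches off below it.
The suffix "GTAATA" (6 nodes) is used only by "TGTAATA"; the node for "T" still has the child "T", so pruning stops there.
Nodes removed: 6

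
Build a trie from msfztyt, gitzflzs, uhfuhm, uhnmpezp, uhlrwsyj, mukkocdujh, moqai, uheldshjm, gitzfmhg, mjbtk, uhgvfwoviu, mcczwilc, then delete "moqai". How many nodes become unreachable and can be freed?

4

After clearing the end-marker at "moqai", prune upward until reaching a node still needed by another word.
The suffix "oqai" (4 nodes) is used only by "moqai"; the node for "m" still has the child "s", so pruning stops there.
Nodes removed: 4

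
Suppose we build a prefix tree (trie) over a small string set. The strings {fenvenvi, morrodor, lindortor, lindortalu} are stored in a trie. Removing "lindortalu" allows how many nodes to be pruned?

3

Walk "lindortalu" from the leaf back toward the root, removing each node that no remaining word uses.
The suffix "alu" (3 nodes) is used only by "lindortalu"; the node for "lindort" still has the child "o", so pruning stops there.
Nodes removed: 3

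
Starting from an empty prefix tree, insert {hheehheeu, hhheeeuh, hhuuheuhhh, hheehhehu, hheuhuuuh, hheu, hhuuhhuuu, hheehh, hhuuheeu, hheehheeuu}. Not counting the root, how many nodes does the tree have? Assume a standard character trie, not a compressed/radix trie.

38

For each word, the new-node count is its length minus the longest prefix already in the trie:
  "hheehheeu" → 9 new (h, h, e, e, h, h, e, e, u)
  "hhheeeuh" → prefix "hh" already present; 6 new (h, e, e, e, u, h)
  "hhuuheuhhh" → prefix "hh" already present; 8 new (u, u, h, e, u, h, h, h)
  "hheehhehu" → prefix "hheehhe" already present; 2 new (h, u)
  "hheuhuuuh" → prefix "hhe" already present; 6 new (u, h, u, u, u, h)
  "hheu" → prefix "hheu" already present; 0 new (none)
  "hhuuhhuuu" → prefix "hhuuh" already present; 4 new (h, u, u, u)
  "hheehh" → prefix "hheehh" already present; 0 new (none)
  "hhuuheeu" → prefix "hhuuhe" already present; 2 new (e, u)
  "hheehheeuu" → prefix "hheehheeu" already present; 1 new (u)
Total nodes = 9 + 6 + 8 + 2 + 6 + 0 + 4 + 0 + 2 + 1 = 38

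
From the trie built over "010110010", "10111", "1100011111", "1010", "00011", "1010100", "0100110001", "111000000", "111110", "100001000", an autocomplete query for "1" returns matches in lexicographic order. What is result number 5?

1100011111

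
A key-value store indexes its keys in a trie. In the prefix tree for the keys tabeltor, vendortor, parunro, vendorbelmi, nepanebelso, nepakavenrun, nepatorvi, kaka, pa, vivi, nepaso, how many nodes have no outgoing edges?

A leaf is a node with no children — equivalently, the end of a word that is not a proper prefix of any other stored word.
Those words: "kaka", "nepakavenrun", "nepanebelso", "nepaso", "nepatorvi", "parunro", "tabeltor", "vendorbelmi", "vendortor", "vivi"
Leaf count: 10

10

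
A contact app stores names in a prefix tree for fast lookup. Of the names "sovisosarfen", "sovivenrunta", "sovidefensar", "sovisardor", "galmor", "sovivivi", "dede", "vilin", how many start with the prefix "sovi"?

Traverse to the node for "sovi", then collect every word in that subtree.
Matches: "sovidefensar", "sovisardor", "sovisosarfen", "sovivenrunta", "sovivivi"
Count: 5

5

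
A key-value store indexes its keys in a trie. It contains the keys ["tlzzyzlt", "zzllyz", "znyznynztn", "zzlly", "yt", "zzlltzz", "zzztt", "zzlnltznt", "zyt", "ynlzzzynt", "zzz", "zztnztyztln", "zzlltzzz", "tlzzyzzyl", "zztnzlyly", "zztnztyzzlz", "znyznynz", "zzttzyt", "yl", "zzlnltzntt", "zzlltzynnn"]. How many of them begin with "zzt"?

4

Walk to "zzt"; the words in its subtree are exactly those with that prefix.
Words under "zzt": zztnzlyly, zztnztyztln, zztnztyzzlz, zzttzyt
Count: 4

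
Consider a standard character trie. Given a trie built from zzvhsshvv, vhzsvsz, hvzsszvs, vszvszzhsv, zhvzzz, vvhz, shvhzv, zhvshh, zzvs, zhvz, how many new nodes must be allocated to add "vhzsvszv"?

Walking "vhzsvszv" from the root, the first 7 characters ("vhzsvsz") follow existing edges; "v" is the first miss.
Each of the 1 remaining characters creates one node.

1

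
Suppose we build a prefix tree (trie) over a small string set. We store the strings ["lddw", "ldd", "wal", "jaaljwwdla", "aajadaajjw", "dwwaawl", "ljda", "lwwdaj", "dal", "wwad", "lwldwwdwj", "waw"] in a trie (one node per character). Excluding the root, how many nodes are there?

55

Count nodes per top-level branch (shared prefixes stored once):
  'a'-branch (aajadaajjw): 10 nodes
  'd'-branch (dal, dwwaawl): 9 nodes
  'j'-branch (jaaljwwdla): 10 nodes
  'l'-branch (ldd, lddw, ljda, lwldwwdwj, lwwdaj): 19 nodes
  'w'-branch (wal, waw, wwad): 7 nodes
Sum: 55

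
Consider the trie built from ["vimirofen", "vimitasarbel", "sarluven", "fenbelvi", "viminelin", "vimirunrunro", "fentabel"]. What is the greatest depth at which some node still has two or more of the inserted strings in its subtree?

Equivalently: take the maximum, over all pairs, of their longest common prefix length.
"vimirofen" and "vimirunrunro" agree on "vimir" (5 characters) before diverging; nothing deeper is shared.
Longest shared-prefix length: 5

5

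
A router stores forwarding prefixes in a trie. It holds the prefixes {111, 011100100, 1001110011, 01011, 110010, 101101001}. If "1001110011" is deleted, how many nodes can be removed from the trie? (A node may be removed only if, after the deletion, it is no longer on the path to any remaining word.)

8

Walk "1001110011" from the leaf back toward the root, removing each node that no remaining word uses.
The suffix "01110011" (8 nodes) is used only by "1001110011"; the node for "10" still has the child "1", so pruning stops there.
Nodes removed: 8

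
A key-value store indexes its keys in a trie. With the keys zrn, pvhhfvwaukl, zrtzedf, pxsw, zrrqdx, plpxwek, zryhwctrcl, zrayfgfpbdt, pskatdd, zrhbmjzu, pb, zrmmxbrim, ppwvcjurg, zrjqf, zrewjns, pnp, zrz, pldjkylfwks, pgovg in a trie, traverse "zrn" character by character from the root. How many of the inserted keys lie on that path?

Walk "zrn" from the root; an end-of-word marker is hit whenever a stored word is a prefix of "zrn".
Prefixes of the query that are stored words: "zrn"
Count: 1

1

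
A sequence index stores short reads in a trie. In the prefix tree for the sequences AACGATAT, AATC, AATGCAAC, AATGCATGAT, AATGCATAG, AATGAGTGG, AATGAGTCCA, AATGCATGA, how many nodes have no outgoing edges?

Leaves are exactly the stored words that no other stored word extends.
Those words: "AACGATAT", "AATC", "AATGAGTCCA", "AATGAGTGG", "AATGCAAC", "AATGCATAG", "AATGCATGAT"
Leaf count: 7

7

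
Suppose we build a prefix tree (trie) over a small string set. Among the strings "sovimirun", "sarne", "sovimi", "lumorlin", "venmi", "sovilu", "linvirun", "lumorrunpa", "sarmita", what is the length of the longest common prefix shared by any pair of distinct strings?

6

Equivalently: take the maximum, over all pairs, of their longest common prefix length.
"sovimi" and "sovimirun" agree on "sovimi" (6 characters) before diverging; nothing deeper is shared.
Longest shared-prefix length: 6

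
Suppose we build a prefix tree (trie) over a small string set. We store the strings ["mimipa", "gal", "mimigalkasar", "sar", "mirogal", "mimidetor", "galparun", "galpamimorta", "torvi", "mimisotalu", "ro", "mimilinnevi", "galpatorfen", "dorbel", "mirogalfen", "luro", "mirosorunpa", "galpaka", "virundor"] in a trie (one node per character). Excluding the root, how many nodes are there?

98

Insert word by word; a character creates a node only if that edge doesn't already exist:
  "mimipa" → 6 new (m, i, m, i, p, a)
  "gal" → 3 new (g, a, l)
  "mimigalkasar" → prefix "mimi" already present; 8 new (g, a, l, k, a, s, a, r)
  "sar" → 3 new (s, a, r)
  "mirogal" → prefix "mi" already present; 5 new (r, o, g, a, l)
  "mimidetor" → prefix "mimi" already present; 5 new (d, e, t, o, r)
  "galparun" → prefix "gal" already present; 5 new (p, a, r, u, n)
  "galpamimorta" → prefix "galpa" already present; 7 new (m, i, m, o, r, t, a)
  "torvi" → 5 new (t, o, r, v, i)
  "mimisotalu" → prefix "mimi" already present; 6 new (s, o, t, a, l, u)
  "ro" → 2 new (r, o)
  "mimilinnevi" → prefix "mimi" already present; 7 new (l, i, n, n, e, v, i)
  "galpatorfen" → prefix "galpa" already present; 6 new (t, o, r, f, e, n)
  "dorbel" → 6 new (d, o, r, b, e, l)
  "mirogalfen" → prefix "mirogal" already present; 3 new (f, e, n)
  "luro" → 4 new (l, u, r, o)
  "mirosorunpa" → prefix "miro" already present; 7 new (s, o, r, u, n, p, a)
  "galpaka" → prefix "galpa" already present; 2 new (k, a)
  "virundor" → 8 new (v, i, r, u, n, d, o, r)
Total nodes = 6 + 3 + 8 + 3 + 5 + 5 + 5 + 7 + 5 + 6 + 2 + 7 + 6 + 6 + 3 + 4 + 7 + 2 + 8 = 98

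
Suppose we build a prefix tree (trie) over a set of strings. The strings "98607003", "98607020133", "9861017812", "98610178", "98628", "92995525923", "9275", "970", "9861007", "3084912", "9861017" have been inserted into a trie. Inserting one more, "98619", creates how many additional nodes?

1

"9861" is already a path in the trie; the remaining "9" must be added.
So 5 − 4 = 1 new nodes.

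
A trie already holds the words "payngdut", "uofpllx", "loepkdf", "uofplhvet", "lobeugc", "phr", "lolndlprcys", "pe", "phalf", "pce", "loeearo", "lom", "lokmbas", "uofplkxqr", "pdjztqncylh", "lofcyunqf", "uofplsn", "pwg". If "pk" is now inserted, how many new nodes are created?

Walking "pk" from the root, the first 1 characters ("p") follow existing edges; "k" is the first miss.
New nodes needed: |"pk"| − 1 = 2 − 1 = 1.

1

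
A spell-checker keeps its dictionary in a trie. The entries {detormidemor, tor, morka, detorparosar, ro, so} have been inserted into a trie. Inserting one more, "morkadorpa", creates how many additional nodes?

Walking "morkadorpa" from the root, the first 5 characters ("morka") follow existing edges; "d" is the first miss.
Each of the 5 remaining characters creates one node.

5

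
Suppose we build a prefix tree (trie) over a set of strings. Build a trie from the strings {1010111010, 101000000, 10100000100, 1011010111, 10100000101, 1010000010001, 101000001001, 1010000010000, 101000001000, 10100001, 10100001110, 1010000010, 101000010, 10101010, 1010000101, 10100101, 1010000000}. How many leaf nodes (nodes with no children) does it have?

11

Leaves are exactly the stored words that no other stored word extends.
Those words: "1010000000", "1010000010000", "1010000010001", "101000001001", "10100000101", "1010000101", "10100001110", "10100101", "10101010", "1010111010", "1011010111"
Leaf count: 11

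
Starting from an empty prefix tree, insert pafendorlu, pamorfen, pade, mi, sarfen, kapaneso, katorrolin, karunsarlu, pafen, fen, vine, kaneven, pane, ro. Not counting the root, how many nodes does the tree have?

Insert word by word; a character creates a node only if that edge doesn't already exist:
  "pafendorlu" → 10 new (p, a, f, e, n, d, o, r, l, u)
  "pamorfen" → prefix "pa" already present; 6 new (m, o, r, f, e, n)
  "pade" → prefix "pa" already present; 2 new (d, e)
  "mi" → 2 new (m, i)
  "sarfen" → 6 new (s, a, r, f, e, n)
  "kapaneso" → 8 new (k, a, p, a, n, e, s, o)
  "katorrolin" → prefix "ka" already present; 8 new (t, o, r, r, o, l, i, n)
  "karunsarlu" → prefix "ka" already present; 8 new (r, u, n, s, a, r, l, u)
  "pafen" → prefix "pafen" already present; 0 new (none)
  "fen" → 3 new (f, e, n)
  "vine" → 4 new (v, i, n, e)
  "kaneven" → prefix "ka" already present; 5 new (n, e, v, e, n)
  "pane" → prefix "pa" already present; 2 new (n, e)
  "ro" → 2 new (r, o)
Total nodes = 10 + 6 + 2 + 2 + 6 + 8 + 8 + 8 + 0 + 3 + 4 + 5 + 2 + 2 = 66

66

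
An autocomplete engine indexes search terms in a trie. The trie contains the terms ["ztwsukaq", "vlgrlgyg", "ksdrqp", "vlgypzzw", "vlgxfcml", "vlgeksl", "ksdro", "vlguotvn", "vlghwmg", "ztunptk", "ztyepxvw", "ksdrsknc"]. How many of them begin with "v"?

6

Walk to "v"; the words in its subtree are exactly those with that prefix.
Matches: "vlgeksl", "vlghwmg", "vlgrlgyg", "vlguotvn", "vlgxfcml", "vlgypzzw"
Count: 6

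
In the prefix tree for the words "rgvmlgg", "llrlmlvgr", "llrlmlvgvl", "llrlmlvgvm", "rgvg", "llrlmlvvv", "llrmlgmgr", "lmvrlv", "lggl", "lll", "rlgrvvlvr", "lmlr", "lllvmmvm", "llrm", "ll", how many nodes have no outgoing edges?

12

A leaf is a node with no children — equivalently, the end of a word that is not a proper prefix of any other stored word.
Those words: "lggl", "lllvmmvm", "llrlmlvgr", "llrlmlvgvl", "llrlmlvgvm", "llrlmlvvv", "llrmlgmgr", "lmlr", "lmvrlv", "rgvg", "rgvmlgg", "rlgrvvlvr"
Leaf count: 12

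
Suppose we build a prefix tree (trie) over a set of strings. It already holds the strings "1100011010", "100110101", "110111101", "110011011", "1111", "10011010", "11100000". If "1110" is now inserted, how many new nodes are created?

"1110" is already a full path in the trie; only an end-marker is added.
No new nodes are needed: 0.

0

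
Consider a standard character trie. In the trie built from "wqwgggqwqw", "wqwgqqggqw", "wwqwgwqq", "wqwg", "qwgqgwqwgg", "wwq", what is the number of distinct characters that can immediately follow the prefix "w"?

Follow the path "w" to its node, then look at its outgoing edges.
Distinct next characters after "w": q, w.
That node has 2 child edges.

2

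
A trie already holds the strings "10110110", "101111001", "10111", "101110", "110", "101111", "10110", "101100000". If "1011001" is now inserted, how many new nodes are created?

1

The longest prefix of "1011001" already in the trie is "101100" (length 6).
New nodes needed: |"1011001"| − 6 = 7 − 6 = 1.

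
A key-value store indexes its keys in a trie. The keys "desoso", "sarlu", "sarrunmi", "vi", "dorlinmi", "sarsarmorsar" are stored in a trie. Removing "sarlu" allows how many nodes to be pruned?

Walk "sarlu" from the leaf back toward the root, removing each node that no remaining word uses.
The suffix "lu" (2 nodes) is used only by "sarlu"; the node for "sar" still has the child "r", so pruning stops there.
Nodes removed: 2

2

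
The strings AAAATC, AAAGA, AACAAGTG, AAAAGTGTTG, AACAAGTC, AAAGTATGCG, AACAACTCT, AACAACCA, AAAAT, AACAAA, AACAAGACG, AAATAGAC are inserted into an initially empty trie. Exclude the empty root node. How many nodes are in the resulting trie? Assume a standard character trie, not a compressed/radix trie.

For each word, the new-node count is its length minus the longest prefix already in the trie:
  "AAAATC" → 6 new (A, A, A, A, T, C)
  "AAAGA" → prefix "AAA" already present; 2 new (G, A)
  "AACAAGTG" → prefix "AA" already present; 6 new (C, A, A, G, T, G)
  "AAAAGTGTTG" → prefix "AAAA" already present; 6 new (G, T, G, T, T, G)
  "AACAAGTC" → prefix "AACAAGT" already present; 1 new (C)
  "AAAGTATGCG" → prefix "AAAG" already present; 6 new (T, A, T, G, C, G)
  "AACAACTCT" → prefix "AACAA" already present; 4 new (C, T, C, T)
  "AACAACCA" → prefix "AACAAC" already present; 2 new (C, A)
  "AAAAT" → prefix "AAAAT" already present; 0 new (none)
  "AACAAA" → prefix "AACAA" already present; 1 new (A)
  "AACAAGACG" → prefix "AACAAG" already present; 3 new (A, C, G)
  "AAATAGAC" → prefix "AAA" already present; 5 new (T, A, G, A, C)
Total nodes = 6 + 2 + 6 + 6 + 1 + 6 + 4 + 2 + 0 + 1 + 3 + 5 = 42

42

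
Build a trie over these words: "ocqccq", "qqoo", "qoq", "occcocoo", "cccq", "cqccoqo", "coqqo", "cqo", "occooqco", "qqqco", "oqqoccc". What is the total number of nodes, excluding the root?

47

For each word, the new-node count is its length minus the longest prefix already in the trie:
  "ocqccq" → 6 new (o, c, q, c, c, q)
  "qqoo" → 4 new (q, q, o, o)
  "qoq" → prefix "q" already present; 2 new (o, q)
  "occcocoo" → prefix "oc" already present; 6 new (c, c, o, c, o, o)
  "cccq" → 4 new (c, c, c, q)
  "cqccoqo" → prefix "c" already present; 6 new (q, c, c, o, q, o)
  "coqqo" → prefix "c" already present; 4 new (o, q, q, o)
  "cqo" → prefix "cq" already present; 1 new (o)
  "occooqco" → prefix "occ" already present; 5 new (o, o, q, c, o)
  "qqqco" → prefix "qq" already present; 3 new (q, c, o)
  "oqqoccc" → prefix "o" already present; 6 new (q, q, o, c, c, c)
Total nodes = 6 + 4 + 2 + 6 + 4 + 6 + 4 + 1 + 5 + 3 + 6 = 47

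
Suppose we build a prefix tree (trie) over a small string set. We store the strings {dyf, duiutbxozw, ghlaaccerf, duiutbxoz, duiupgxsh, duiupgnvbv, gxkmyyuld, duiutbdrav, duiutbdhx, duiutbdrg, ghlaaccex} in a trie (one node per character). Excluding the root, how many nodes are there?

For each word, the new-node count is its length minus the longest prefix already in the trie:
  "dyf" → 3 new (d, y, f)
  "duiutbxozw" → prefix "d" already present; 9 new (u, i, u, t, b, x, o, z, w)
  "ghlaaccerf" → 10 new (g, h, l, a, a, c, c, e, r, f)
  "duiutbxoz" → prefix "duiutbxoz" already present; 0 new (none)
  "duiupgxsh" → prefix "duiu" already present; 5 new (p, g, x, s, h)
  "duiupgnvbv" → prefix "duiupg" already present; 4 new (n, v, b, v)
  "gxkmyyuld" → prefix "g" already present; 8 new (x, k, m, y, y, u, l, d)
  "duiutbdrav" → prefix "duiutb" already present; 4 new (d, r, a, v)
  "duiutbdhx" → prefix "duiutbd" already present; 2 new (h, x)
  "duiutbdrg" → prefix "duiutbdr" already present; 1 new (g)
  "ghlaaccex" → prefix "ghlaacce" already present; 1 new (x)
Total nodes = 3 + 9 + 10 + 0 + 5 + 4 + 8 + 4 + 2 + 1 + 1 = 47

47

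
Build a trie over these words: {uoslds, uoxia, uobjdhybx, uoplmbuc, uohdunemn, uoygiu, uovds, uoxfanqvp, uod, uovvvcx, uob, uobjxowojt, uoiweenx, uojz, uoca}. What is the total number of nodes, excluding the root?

Insert word by word; a character creates a node only if that edge doesn't already exist:
  "uoslds" → 6 new (u, o, s, l, d, s)
  "uoxia" → prefix "uo" already present; 3 new (x, i, a)
  "uobjdhybx" → prefix "uo" already present; 7 new (b, j, d, h, y, b, x)
  "uoplmbuc" → prefix "uo" already present; 6 new (p, l, m, b, u, c)
  "uohdunemn" → prefix "uo" already present; 7 new (h, d, u, n, e, m, n)
  "uoygiu" → prefix "uo" already present; 4 new (y, g, i, u)
  "uovds" → prefix "uo" already present; 3 new (v, d, s)
  "uoxfanqvp" → prefix "uox" already present; 6 new (f, a, n, q, v, p)
  "uod" → prefix "uo" already present; 1 new (d)
  "uovvvcx" → prefix "uov" already present; 4 new (v, v, c, x)
  "uob" → prefix "uob" already present; 0 new (none)
  "uobjxowojt" → prefix "uobj" already present; 6 new (x, o, w, o, j, t)
  "uoiweenx" → prefix "uo" already present; 6 new (i, w, e, e, n, x)
  "uojz" → prefix "uo" already present; 2 new (j, z)
  "uoca" → prefix "uo" already present; 2 new (c, a)
Total nodes = 6 + 3 + 7 + 6 + 7 + 4 + 3 + 6 + 1 + 4 + 0 + 6 + 6 + 2 + 2 = 63

63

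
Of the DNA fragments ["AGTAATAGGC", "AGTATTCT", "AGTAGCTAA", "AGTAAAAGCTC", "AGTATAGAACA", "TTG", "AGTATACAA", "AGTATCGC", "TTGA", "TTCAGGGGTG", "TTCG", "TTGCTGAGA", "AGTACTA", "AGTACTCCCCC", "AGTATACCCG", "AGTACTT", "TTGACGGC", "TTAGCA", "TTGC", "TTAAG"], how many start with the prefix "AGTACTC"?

Traverse to the node for "AGTACTC", then collect every word in that subtree.
Words under "AGTACTC": AGTACTCCCCC
Count: 1

1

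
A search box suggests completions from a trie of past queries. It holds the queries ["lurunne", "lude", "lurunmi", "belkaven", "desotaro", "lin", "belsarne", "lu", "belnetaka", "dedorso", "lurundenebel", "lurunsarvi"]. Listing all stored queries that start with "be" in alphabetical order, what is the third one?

Words with prefix "be", in lexicographic order: "belkaven", "belnetaka", "belsarne"
The 3rd is belsarne.

belsarne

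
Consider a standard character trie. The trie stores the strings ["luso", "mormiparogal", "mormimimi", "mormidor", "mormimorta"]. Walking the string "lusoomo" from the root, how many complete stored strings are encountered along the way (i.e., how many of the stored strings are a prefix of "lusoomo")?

Check each prefix of "lusoomo" against the stored set — each match is an end-marker on the path.
Prefixes of the query that are stored words: "luso"
Count: 1

1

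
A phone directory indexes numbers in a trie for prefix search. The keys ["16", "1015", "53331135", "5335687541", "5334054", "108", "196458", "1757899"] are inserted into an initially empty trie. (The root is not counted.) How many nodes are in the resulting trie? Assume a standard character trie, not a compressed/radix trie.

Insert word by word; a character creates a node only if that edge doesn't already exist:
  "16" → 2 new (1, 6)
  "1015" → prefix "1" already present; 3 new (0, 1, 5)
  "53331135" → 8 new (5, 3, 3, 3, 1, 1, 3, 5)
  "5335687541" → prefix "533" already present; 7 new (5, 6, 8, 7, 5, 4, 1)
  "5334054" → prefix "533" already present; 4 new (4, 0, 5, 4)
  "108" → prefix "10" already present; 1 new (8)
  "196458" → prefix "1" already present; 5 new (9, 6, 4, 5, 8)
  "1757899" → prefix "1" already present; 6 new (7, 5, 7, 8, 9, 9)
Total nodes = 2 + 3 + 8 + 7 + 4 + 1 + 5 + 6 = 36

36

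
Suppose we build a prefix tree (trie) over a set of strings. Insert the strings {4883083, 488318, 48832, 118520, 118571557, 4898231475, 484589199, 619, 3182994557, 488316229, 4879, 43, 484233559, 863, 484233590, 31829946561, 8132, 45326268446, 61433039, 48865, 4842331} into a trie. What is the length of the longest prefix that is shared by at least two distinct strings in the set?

Look for the deepest trie node that still has at least two words in its subtree.
e.g. "3182994557" and "31829946561" share the prefix "3182994" of length 7; no pair shares a longer one.
Longest shared-prefix length: 7

7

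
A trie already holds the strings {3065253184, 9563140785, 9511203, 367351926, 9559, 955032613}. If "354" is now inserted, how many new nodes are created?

2

The longest prefix of "354" already in the trie is "3" (length 1).
So 3 − 1 = 2 new nodes.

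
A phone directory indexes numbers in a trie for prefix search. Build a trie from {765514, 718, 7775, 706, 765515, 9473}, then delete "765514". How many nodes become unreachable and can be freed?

A node on "765514"'s path can go only if nothing else ends at it or branches off below it.
The suffix "4" (1 node) is used only by "765514"; the node for "76551" still has the child "5", so pruning stops there.
Nodes removed: 1

1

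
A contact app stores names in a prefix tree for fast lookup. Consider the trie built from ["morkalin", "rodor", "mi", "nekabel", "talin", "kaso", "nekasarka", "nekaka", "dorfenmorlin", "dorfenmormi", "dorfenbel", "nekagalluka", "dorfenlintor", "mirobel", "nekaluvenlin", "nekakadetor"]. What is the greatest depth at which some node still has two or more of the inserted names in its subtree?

9

Equivalently: take the maximum, over all pairs, of their longest common prefix length.
e.g. "dorfenmorlin" and "dorfenmormi" share the prefix "dorfenmor" of length 9; no pair shares a longer one.
Longest shared-prefix length: 9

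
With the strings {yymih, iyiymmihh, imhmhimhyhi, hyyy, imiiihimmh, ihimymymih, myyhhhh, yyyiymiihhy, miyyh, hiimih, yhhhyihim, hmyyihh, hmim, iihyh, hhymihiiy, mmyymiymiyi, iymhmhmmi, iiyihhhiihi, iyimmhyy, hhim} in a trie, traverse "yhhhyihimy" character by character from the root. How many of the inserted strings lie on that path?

Check each prefix of "yhhhyihimy" against the stored set — each match is an end-marker on the path.
Prefixes of the query that are stored words: "yhhhyihim"
Count: 1

1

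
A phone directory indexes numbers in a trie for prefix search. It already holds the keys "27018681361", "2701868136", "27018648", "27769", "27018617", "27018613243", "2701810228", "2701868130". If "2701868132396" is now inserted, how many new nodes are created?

4

Walking "2701868132396" from the root, the first 9 characters ("270186813") follow existing edges; "2" is the first miss.
New nodes needed: |"2701868132396"| − 9 = 13 − 9 = 4.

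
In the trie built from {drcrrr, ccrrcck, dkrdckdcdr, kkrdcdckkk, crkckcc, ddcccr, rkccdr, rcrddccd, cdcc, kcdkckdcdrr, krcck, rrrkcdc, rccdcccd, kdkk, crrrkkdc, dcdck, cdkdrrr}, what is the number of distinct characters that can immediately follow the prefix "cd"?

2

Follow the path "cd" to its node, then look at its outgoing edges.
Characters that immediately follow "cd" among the stored strings: {c, k}.
That node has 2 child edges.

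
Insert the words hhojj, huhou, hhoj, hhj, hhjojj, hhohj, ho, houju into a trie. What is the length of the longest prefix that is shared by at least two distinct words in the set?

Equivalently: take the maximum, over all pairs, of their longest common prefix length.
e.g. "hhoj" and "hhojj" share the prefix "hhoj" of length 4; no pair shares a longer one.
Longest shared-prefix length: 4

4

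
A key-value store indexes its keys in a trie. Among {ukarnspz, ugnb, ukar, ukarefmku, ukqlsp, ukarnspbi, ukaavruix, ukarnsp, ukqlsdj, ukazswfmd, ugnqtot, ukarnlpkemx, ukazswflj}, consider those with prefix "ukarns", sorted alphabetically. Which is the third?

ukarnspz

Words with prefix "ukarns", in lexicographic order: "ukarnsp", "ukarnspbi", "ukarnspz"
Position 3: ukarnspz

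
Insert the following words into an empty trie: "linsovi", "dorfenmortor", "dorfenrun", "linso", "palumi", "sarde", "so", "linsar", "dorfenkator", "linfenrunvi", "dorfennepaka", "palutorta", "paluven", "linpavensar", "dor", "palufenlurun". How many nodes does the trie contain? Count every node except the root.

Insert word by word; a character creates a node only if that edge doesn't already exist:
  "linsovi" → 7 new (l, i, n, s, o, v, i)
  "dorfenmortor" → 12 new (d, o, r, f, e, n, m, o, r, t, o, r)
  "dorfenrun" → prefix "dorfen" already present; 3 new (r, u, n)
  "linso" → prefix "linso" already present; 0 new (none)
  "palumi" → 6 new (p, a, l, u, m, i)
  "sarde" → 5 new (s, a, r, d, e)
  "so" → prefix "s" already present; 1 new (o)
  "linsar" → prefix "lins" already present; 2 new (a, r)
  "dorfenkator" → prefix "dorfen" already present; 5 new (k, a, t, o, r)
  "linfenrunvi" → prefix "lin" already present; 8 new (f, e, n, r, u, n, v, i)
  "dorfennepaka" → prefix "dorfen" already present; 6 new (n, e, p, a, k, a)
  "palutorta" → prefix "palu" already present; 5 new (t, o, r, t, a)
  "paluven" → prefix "palu" already present; 3 new (v, e, n)
  "linpavensar" → prefix "lin" already present; 8 new (p, a, v, e, n, s, a, r)
  "dor" → prefix "dor" already present; 0 new (none)
  "palufenlurun" → prefix "palu" already present; 8 new (f, e, n, l, u, r, u, n)
Total nodes = 7 + 12 + 3 + 0 + 6 + 5 + 1 + 2 + 5 + 8 + 6 + 5 + 3 + 8 + 0 + 8 = 79

79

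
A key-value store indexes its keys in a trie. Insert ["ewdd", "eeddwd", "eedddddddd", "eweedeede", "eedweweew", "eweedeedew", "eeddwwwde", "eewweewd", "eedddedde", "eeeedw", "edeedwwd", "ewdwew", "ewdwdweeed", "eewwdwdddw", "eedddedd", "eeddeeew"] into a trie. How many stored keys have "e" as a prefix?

16

Traverse to the node for "e", then collect every word in that subtree.
Matches: "edeedwwd", "eedddddddd", "eedddedd", "eedddedde", "eeddeeew", "eeddwd", "eeddwwwde", "eedweweew", "eeeedw", "eewwdwdddw", "eewweewd", "ewdd", "ewdwdweeed", "ewdwew", "eweedeede", "eweedeedew"
Count: 16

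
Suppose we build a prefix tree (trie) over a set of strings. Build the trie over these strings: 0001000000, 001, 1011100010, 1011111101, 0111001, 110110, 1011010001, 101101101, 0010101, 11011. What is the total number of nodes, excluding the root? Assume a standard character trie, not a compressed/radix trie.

50

Insert word by word; a character creates a node only if that edge doesn't already exist:
  "0001000000" → 10 new (0, 0, 0, 1, 0, 0, 0, 0, 0, 0)
  "001" → prefix "00" already present; 1 new (1)
  "1011100010" → 10 new (1, 0, 1, 1, 1, 0, 0, 0, 1, 0)
  "1011111101" → prefix "10111" already present; 5 new (1, 1, 1, 0, 1)
  "0111001" → prefix "0" already present; 6 new (1, 1, 1, 0, 0, 1)
  "110110" → prefix "1" already present; 5 new (1, 0, 1, 1, 0)
  "1011010001" → prefix "1011" already present; 6 new (0, 1, 0, 0, 0, 1)
  "101101101" → prefix "101101" already present; 3 new (1, 0, 1)
  "0010101" → prefix "001" already present; 4 new (0, 1, 0, 1)
  "11011" → prefix "11011" already present; 0 new (none)
Total nodes = 10 + 1 + 10 + 5 + 6 + 5 + 6 + 3 + 4 + 0 = 50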